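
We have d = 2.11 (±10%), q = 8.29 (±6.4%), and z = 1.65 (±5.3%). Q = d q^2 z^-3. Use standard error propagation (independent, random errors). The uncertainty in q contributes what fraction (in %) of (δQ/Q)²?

(δQ/Q)² = (1·δd/d)² + (2·δq/q)² + (-3·δz/z)²
  d term: (1×0.100)² = 0.0100
  q term: (2×0.0640)² = 0.0164
  z term: (-3×0.0530)² = 0.0253
Total = 0.0517. Share from q = 0.0164/0.0517 = 0.317.

31.7%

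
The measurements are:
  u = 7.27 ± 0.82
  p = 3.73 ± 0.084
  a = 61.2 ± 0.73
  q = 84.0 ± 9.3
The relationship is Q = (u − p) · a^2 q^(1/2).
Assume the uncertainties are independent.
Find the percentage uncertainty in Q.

Let w = u − p = 3.54. δw = √(δu² + δp²) = √(0.672 + 0.00706) = 0.824, so δw/w = 0.233.
Q is then a monomial in w, a, q:
δQ/Q = √((δw/w)² + (2·δa/a)² + (½·δq/q)²) = √(0.0542 + 0.000569 + 0.00306) = 0.241

24.1%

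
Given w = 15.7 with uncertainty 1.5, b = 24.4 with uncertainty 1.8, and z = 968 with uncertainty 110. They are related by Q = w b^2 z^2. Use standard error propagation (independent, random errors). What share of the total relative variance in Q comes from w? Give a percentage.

11.1%

(δQ/Q)² = (1·δw/w)² + (2·δb/b)² + (2·δz/z)²
  w term: (1×0.0955)² = 0.00913
  b term: (2×0.0738)² = 0.0218
  z term: (2×0.114)² = 0.0517
Total = 0.0825. Share from w = 0.00913/0.0825 = 0.111.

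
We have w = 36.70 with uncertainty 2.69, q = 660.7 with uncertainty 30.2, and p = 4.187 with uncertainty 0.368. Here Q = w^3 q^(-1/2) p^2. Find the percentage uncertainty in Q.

28.2%

Each factor contributes (exponent × relative error)² to (δQ/Q)²:
  (3·δw/w)² = (3×0.0733)² = 0.0484;  (−½·δq/q)² = (-0.5×0.0457)² = 0.000522;  (2·δp/p)² = (2×0.0879)² = 0.0309
δQ/Q = √(0.0798) = 0.282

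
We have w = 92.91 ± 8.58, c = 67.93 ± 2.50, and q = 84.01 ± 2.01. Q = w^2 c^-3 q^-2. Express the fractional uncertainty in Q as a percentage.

Q is a product of powers, so relative uncertainties combine in quadrature:
  (2·δw/w)² = (2×0.0923)² = 0.0341;  (-3·δc/c)² = (-3×0.0368)² = 0.0122;  (-2·δq/q)² = (-2×0.0239)² = 0.00229
δQ/Q = √(0.0486) = 0.220

22.0%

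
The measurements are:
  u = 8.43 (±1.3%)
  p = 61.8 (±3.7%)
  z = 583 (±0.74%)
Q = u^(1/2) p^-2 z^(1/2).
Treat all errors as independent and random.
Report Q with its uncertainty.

Products/powers → add relative errors in quadrature, weighted by exponent:
  (½·δu/u)² = (0.5×0.0130)² = 4.23e-05;  (-2·δp/p)² = (-2×0.0370)² = 0.00548;  (½·δz/z)² = (0.5×0.00740)² = 1.37e-05
δQ/Q = √(0.00553) = 0.0744
Q = 0.0184, so δQ = 0.0744 × 0.0184 = 0.00137.

0.0184 ± 0.00137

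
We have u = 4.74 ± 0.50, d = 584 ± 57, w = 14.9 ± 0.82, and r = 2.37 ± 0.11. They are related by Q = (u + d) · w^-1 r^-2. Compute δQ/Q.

Let h = u + d = 589. δh = √(δu² + δd²) = √(0.250 + 3250) = 57.0, so δh/h = 0.0968.
Q is then a monomial in h, w, r:
δQ/Q = √((δh/h)² + (-1·δw/w)² + (-2·δr/r)²) = √(0.00937 + 0.00303 + 0.00862) = 0.145

0.145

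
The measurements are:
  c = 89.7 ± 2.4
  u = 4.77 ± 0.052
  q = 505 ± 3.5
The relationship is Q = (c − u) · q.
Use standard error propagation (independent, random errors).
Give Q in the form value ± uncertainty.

Let w = c − u = 84.9. δw = √(δc² + δu²) = √(5.76 + 0.00270) = 2.40, so δw/w = 0.0283.
Q is then a monomial in w, q:
δQ/Q = √((δw/w)² + (1·δq/q)²) = √(0.000799 + 4.8e-05) = 0.0291
Q = 42900, so δQ = 0.0291 × 42900 = 1250.

42900 ± 1250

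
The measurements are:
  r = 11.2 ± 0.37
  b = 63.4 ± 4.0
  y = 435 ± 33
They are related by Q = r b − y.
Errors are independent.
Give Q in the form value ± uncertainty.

Let p = r·b = 710. δp/p = √((1·δr/r)² + (1·δb/b)²) = √(0.00109 + 0.00398) = 0.0712, so δp = 50.6.
Q = p − y: δQ = √(δp² + δy²) = √(2560 + 1090) = 60.4
Q = 275.

275 ± 60.4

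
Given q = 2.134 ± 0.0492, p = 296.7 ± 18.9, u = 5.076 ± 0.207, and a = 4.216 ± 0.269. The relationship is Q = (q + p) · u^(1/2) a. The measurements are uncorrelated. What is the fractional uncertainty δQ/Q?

Let w = q + p = 298.8. δw = √(δq² + δp²) = √(0.00242 + 357) = 18.9, so δw/w = 0.0632.
Q is then a monomial in w, u, a:
δQ/Q = √((δw/w)² + (½·δu/u)² + (1·δa/a)²) = √(0.00400 + 0.000416 + 0.00407) = 0.0921

0.0921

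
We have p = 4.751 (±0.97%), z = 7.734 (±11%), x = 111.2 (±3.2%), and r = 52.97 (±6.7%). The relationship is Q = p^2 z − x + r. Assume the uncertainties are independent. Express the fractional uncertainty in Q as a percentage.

17.3%

Let w = p^2·z = 174.6. δw/w = √((2·δp/p)² + (1·δz/z)²) = √(0.000376 + 0.0121) = 0.112, so δw = 19.5.
Q = w − x + r: δQ = √(δw² + δx² + δr²) = √(380 + 12.7 + 12.6) = 20.1
Q = 116.3, so δQ/Q = 20.1/116.3 = 0.173.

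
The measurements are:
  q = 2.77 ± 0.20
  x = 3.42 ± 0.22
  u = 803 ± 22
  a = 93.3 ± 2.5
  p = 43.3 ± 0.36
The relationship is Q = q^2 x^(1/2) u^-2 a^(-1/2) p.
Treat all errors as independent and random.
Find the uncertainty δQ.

Each factor contributes (exponent × relative error)² to (δQ/Q)²:
  (2·δq/q)² = (2×0.0722)² = 0.0209;  (½·δx/x)² = (0.5×0.0643)² = 0.00103;  (-2·δu/u)² = (-2×0.0274)² = 0.00300;  (−½·δa/a)² = (-0.5×0.0268)² = 0.000179;  (1·δp/p)² = (1×0.00831)² = 6.91e-05
δQ/Q = √(0.0251) = 0.159
Q = 9.86e-05, so δQ = 0.159 × 9.86e-05 = 1.56e-05.

1.56e-05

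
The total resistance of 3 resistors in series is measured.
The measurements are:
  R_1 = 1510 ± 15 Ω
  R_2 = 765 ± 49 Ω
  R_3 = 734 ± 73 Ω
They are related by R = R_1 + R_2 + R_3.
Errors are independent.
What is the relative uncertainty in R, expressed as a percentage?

R is a linear combination, so absolute uncertainties add in quadrature:
  (δR_1)² = 225;  (δR_2)² = 2400;  (δR_3)² = 5330
δR = √(7960) = 89.2 Ω
R = 3010 Ω, so δR/R = 89.2/3010 = 0.0296.

2.96%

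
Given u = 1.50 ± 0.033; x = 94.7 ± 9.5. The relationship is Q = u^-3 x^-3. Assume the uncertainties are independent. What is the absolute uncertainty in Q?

1.07e-07

Each factor contributes (exponent × relative error)² to (δQ/Q)²:
  (-3·δu/u)² = (-3×0.0220)² = 0.00436;  (-3·δx/x)² = (-3×0.100)² = 0.0906
δQ/Q = √(0.0949) = 0.308
Q = 3.49e-07, so δQ = 0.308 × 3.49e-07 = 1.07e-07.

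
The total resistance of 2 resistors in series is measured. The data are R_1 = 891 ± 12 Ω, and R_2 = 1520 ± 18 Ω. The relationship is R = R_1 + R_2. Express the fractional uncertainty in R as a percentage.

0.897%

Sums and differences: (δR)² = Σ (cᵢ δxᵢ)².
  (δR_1)² = 144;  (δR_2)² = 324
δR = √(468) = 21.6 Ω
R = 2410 Ω, so δR/R = 21.6/2410 = 0.00897.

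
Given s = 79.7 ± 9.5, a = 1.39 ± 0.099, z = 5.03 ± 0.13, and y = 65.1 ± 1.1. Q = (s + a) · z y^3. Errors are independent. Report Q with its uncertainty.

(1.13 ± 0.147) × 10^8

Let u = s + a = 81.1. δu = √(δs² + δa²) = √(90.2 + 0.00980) = 9.50, so δu/u = 0.117.
Q is then a monomial in u, z, y:
δQ/Q = √((δu/u)² + (1·δz/z)² + (3·δy/y)²) = √(0.0137 + 0.000668 + 0.00257) = 0.130
Q = 1.13e+08, so δQ = 0.130 × 1.13e+08 = 1.47e+07.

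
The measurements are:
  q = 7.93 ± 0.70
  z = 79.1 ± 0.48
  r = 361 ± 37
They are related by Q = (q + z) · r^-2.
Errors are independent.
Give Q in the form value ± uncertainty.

Let u = q + z = 87.0. δu = √(δq² + δz²) = √(0.490 + 0.230) = 0.849, so δu/u = 0.00975.
Q is then a monomial in u, r:
δQ/Q = √((δu/u)² + (-2·δr/r)²) = √(9.51e-05 + 0.0420) = 0.205
Q = 0.000668, so δQ = 0.205 × 0.000668 = 0.000137.

0.000668 ± 0.000137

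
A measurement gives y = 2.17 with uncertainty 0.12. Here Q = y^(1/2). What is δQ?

For a monomial Q ∝ y^(1/2), fractional errors add in quadrature:
  (½·δy/y)² = (0.5×0.0553)² = 0.000765
δQ/Q = √(0.000765) = 0.0276
Q = 1.47, so δQ = 0.0276 × 1.47 = 0.0407.

0.0407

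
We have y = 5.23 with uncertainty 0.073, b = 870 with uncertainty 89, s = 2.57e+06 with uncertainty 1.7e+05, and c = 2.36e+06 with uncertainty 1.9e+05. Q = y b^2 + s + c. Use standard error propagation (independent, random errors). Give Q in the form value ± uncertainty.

(8.89 ± 0.851) × 10^6

Let p = y·b^2 = 3.96e+06. δp/p = √((1·δy/y)² + (2·δb/b)²) = √(0.000195 + 0.0419) = 0.205, so δp = 8.12e+05.
Q = p + s + c: δQ = √(δp² + δs² + δc²) = √(6.59e+11 + 2.89e+10 + 3.61e+10) = 8.51e+05
Q = 8.89e+06.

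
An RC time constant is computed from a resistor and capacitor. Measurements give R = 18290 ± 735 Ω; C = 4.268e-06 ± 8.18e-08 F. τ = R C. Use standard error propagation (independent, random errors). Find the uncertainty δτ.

Products/powers → add relative errors in quadrature, weighted by exponent:
  (1·δR/R)² = (1×0.0402)² = 0.00161;  (1·δC/C)² = (1×0.0192)² = 0.000367
δτ/τ = √(0.00198) = 0.0445
τ = 0.07806 s, so δτ = 0.0445 × 0.07806 = 0.00348 s.

0.00348 s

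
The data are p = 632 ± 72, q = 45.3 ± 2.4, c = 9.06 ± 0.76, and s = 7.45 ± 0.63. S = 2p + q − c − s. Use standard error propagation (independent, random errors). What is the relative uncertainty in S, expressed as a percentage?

11.1%

Sums and differences: (δS)² = Σ (cᵢ δxᵢ)².
  (2·δp)² = 20700;  (δq)² = 5.76;  (δc)² = 0.578;  (δs)² = 0.397
δS = √(20700) = 144
S = 1290, so δS/S = 144/1290 = 0.111.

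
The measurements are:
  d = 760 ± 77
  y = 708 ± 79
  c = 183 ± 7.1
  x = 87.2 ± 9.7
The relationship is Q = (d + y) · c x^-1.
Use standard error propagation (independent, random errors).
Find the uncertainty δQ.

431

Let u = d + y = 1470. δu = √(δd² + δy²) = √(5930 + 6240) = 110, so δu/u = 0.0751.
Q is then a monomial in u, c, x:
δQ/Q = √((δu/u)² + (1·δc/c)² + (-1·δx/x)²) = √(0.00565 + 0.00151 + 0.0124) = 0.140
Q = 3080, so δQ = 0.140 × 3080 = 431.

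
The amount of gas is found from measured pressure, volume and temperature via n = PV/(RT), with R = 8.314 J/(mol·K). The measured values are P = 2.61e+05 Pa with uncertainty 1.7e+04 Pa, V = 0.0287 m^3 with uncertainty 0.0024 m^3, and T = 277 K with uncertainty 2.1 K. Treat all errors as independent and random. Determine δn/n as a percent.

Each factor contributes (exponent × relative error)² to (δn/n)²:
  (1·δP/P)² = (1×0.0651)² = 0.00424;  (1·δV/V)² = (1×0.0836)² = 0.00699;  (-1·δT/T)² = (-1×0.00758)² = 5.75e-05
δn/n = √(0.0113) = 0.106

10.6%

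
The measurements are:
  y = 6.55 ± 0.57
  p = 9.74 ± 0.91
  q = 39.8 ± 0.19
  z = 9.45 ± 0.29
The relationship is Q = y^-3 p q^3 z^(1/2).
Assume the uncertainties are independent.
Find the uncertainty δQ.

1870

Relative error in a monomial: (δQ/Q)² = Σ (nᵢ · δxᵢ/xᵢ)².
  (-3·δy/y)² = (-3×0.0870)² = 0.0682;  (1·δp/p)² = (1×0.0934)² = 0.00873;  (3·δq/q)² = (3×0.00477)² = 0.000205;  (½·δz/z)² = (0.5×0.0307)² = 0.000235
δQ/Q = √(0.0773) = 0.278
Q = 6720, so δQ = 0.278 × 6720 = 1870.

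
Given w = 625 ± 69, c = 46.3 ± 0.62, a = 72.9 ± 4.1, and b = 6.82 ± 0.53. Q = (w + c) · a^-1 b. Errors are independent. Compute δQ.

Let u = w + c = 671. δu = √(δw² + δc²) = √(4760 + 0.384) = 69.0, so δu/u = 0.103.
Q is then a monomial in u, a, b:
δQ/Q = √((δu/u)² + (-1·δa/a)² + (1·δb/b)²) = √(0.0106 + 0.00316 + 0.00604) = 0.141
Q = 62.8, so δQ = 0.141 × 62.8 = 8.83.

8.83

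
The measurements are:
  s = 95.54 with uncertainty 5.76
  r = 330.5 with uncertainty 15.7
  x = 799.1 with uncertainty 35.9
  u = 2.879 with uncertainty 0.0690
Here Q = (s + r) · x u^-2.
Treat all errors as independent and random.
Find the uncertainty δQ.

3140

Let w = s + r = 426.0. δw = √(δs² + δr²) = √(33.2 + 246) = 16.7, so δw/w = 0.0393.
Q is then a monomial in w, x, u:
δQ/Q = √((δw/w)² + (1·δx/x)² + (-2·δu/u)²) = √(0.00154 + 0.00202 + 0.00230) = 0.0765
Q = 41070, so δQ = 0.0765 × 41070 = 3140.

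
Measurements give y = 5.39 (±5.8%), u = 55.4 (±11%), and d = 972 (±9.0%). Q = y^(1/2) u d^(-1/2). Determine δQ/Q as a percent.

12.2%

Since Q is a product/quotient, work with relative uncertainties:
  (½·δy/y)² = (0.5×0.0580)² = 0.000841;  (1·δu/u)² = (1×0.110)² = 0.0121;  (−½·δd/d)² = (-0.5×0.0900)² = 0.00202
δQ/Q = √(0.0150) = 0.122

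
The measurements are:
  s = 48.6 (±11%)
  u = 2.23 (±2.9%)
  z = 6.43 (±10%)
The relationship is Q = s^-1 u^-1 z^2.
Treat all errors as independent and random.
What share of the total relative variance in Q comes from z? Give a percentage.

75.6%

(δQ/Q)² = (-1·δs/s)² + (-1·δu/u)² + (2·δz/z)²
  s term: (-1×0.110)² = 0.0121
  u term: (-1×0.0290)² = 0.000841
  z term: (2×0.100)² = 0.0400
Total = 0.0529. Share from z = 0.0400/0.0529 = 0.756.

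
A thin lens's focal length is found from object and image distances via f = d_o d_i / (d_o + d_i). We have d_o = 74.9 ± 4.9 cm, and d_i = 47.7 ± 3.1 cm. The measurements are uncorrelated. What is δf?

∂f/∂d_o = (d_i/(d_o+d_i))² = 0.151;  ∂f/∂d_i = (d_o/(d_o+d_i))² = 0.373
δf = √((∂f/∂d_o · δd_o)² + (∂f/∂d_i · δd_i)²) = √(0.550 + 1.34) = 1.37 cm

1.37 cm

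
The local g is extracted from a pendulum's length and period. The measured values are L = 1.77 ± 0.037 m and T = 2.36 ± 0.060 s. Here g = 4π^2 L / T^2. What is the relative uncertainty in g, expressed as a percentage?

5.50%

Since g is a product/quotient, work with relative uncertainties:
  (1·δL/L)² = (1×0.0209)² = 0.000437;  (-2·δT/T)² = (-2×0.0254)² = 0.00259
δg/g = √(0.00302) = 0.0550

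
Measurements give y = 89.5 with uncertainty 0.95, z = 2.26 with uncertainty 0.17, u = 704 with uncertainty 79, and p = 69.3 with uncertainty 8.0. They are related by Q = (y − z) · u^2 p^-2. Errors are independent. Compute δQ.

2900

Let w = y − z = 87.2. δw = √(δy² + δz²) = √(0.902 + 0.0289) = 0.965, so δw/w = 0.0111.
Q is then a monomial in w, u, p:
δQ/Q = √((δw/w)² + (2·δu/u)² + (-2·δp/p)²) = √(0.000122 + 0.0504 + 0.0533) = 0.322
Q = 9000, so δQ = 0.322 × 9000 = 2900.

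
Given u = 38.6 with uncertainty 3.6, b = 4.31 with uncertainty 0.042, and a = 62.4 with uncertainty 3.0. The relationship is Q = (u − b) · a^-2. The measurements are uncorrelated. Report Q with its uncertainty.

Let w = u − b = 34.3. δw = √(δu² + δb²) = √(13.0 + 0.00176) = 3.60, so δw/w = 0.105.
Q is then a monomial in w, a:
δQ/Q = √((δw/w)² + (-2·δa/a)²) = √(0.0110 + 0.00925) = 0.142
Q = 0.00881, so δQ = 0.142 × 0.00881 = 0.00125.

0.00881 ± 0.00125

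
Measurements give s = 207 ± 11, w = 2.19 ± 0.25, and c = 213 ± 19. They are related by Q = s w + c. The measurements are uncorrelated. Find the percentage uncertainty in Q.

Let p = s·w = 453. δp/p = √((1·δs/s)² + (1·δw/w)²) = √(0.00282 + 0.0130) = 0.126, so δp = 57.1.
Q = p + c: δQ = √(δp² + δc²) = √(3260 + 361) = 60.2
Q = 666, so δQ/Q = 60.2/666 = 0.0903.

9.03%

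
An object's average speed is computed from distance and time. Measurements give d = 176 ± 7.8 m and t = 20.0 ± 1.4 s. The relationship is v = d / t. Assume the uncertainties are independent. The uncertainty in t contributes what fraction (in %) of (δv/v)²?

(δv/v)² = (1·δd/d)² + (-1·δt/t)²
  d term: (1×0.0443)² = 0.00196
  t term: (-1×0.0700)² = 0.00490
Total = 0.00686. Share from t = 0.00490/0.00686 = 0.714.

71.4%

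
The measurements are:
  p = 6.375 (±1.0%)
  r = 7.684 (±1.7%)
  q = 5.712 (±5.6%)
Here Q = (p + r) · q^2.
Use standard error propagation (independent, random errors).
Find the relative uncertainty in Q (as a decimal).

0.112

Let u = p + r = 14.06. δu = √(δp² + δr²) = √(0.00406 + 0.0171) = 0.145, so δu/u = 0.0103.
Q is then a monomial in u, q:
δQ/Q = √((δu/u)² + (2·δq/q)²) = √(0.000107 + 0.0125) = 0.112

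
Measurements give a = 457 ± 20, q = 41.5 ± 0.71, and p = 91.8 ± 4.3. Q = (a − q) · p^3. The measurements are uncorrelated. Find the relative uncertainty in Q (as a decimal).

0.149

Let u = a − q = 416. δu = √(δa² + δq²) = √(400 + 0.504) = 20.0, so δu/u = 0.0482.
Q is then a monomial in u, p:
δQ/Q = √((δu/u)² + (3·δp/p)²) = √(0.00232 + 0.0197) = 0.149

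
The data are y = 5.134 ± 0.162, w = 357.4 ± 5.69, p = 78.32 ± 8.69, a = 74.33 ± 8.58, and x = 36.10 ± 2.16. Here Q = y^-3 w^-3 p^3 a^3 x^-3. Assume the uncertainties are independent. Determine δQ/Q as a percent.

52.4%

Relative error in a monomial: (δQ/Q)² = Σ (nᵢ · δxᵢ/xᵢ)².
  (-3·δy/y)² = (-3×0.0316)² = 0.00896;  (-3·δw/w)² = (-3×0.0159)² = 0.00228;  (3·δp/p)² = (3×0.111)² = 0.111;  (3·δa/a)² = (3×0.115)² = 0.120;  (-3·δx/x)² = (-3×0.0598)² = 0.0322
δQ/Q = √(0.274) = 0.524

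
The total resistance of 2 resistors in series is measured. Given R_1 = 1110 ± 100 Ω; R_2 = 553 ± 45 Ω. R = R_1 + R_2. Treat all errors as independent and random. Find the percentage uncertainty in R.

Absolute uncertainties add in quadrature for a linear combination:
  (δR_1)² = 10000;  (δR_2)² = 2020
δR = √(12000) = 110 Ω
R = 1660 Ω, so δR/R = 110/1660 = 0.0659.

6.59%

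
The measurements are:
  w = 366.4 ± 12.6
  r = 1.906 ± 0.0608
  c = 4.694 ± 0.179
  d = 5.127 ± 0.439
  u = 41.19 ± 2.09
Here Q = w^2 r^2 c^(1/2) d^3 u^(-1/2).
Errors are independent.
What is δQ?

6.11e+06

Products/powers → add relative errors in quadrature, weighted by exponent:
  (2·δw/w)² = (2×0.0344)² = 0.00473;  (2·δr/r)² = (2×0.0319)² = 0.00407;  (½·δc/c)² = (0.5×0.0381)² = 0.000364;  (3·δd/d)² = (3×0.0856)² = 0.0660;  (−½·δu/u)² = (-0.5×0.0507)² = 0.000644
δQ/Q = √(0.0758) = 0.275
Q = 2.219e+07, so δQ = 0.275 × 2.219e+07 = 6.11e+06.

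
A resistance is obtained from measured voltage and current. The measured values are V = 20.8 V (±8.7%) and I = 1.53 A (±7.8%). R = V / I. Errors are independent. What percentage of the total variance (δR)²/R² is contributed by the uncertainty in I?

44.6%

(δR/R)² = (1·δV/V)² + (-1·δI/I)²
  V term: (1×0.0870)² = 0.00757
  I term: (-1×0.0780)² = 0.00608
Total = 0.0137. Share from I = 0.00608/0.0137 = 0.446.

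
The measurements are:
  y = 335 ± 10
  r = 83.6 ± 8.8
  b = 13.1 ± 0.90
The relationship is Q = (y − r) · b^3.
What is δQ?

Let u = y − r = 251. δu = √(δy² + δr²) = √(100 + 77.4) = 13.3, so δu/u = 0.0530.
Q is then a monomial in u, b:
δQ/Q = √((δu/u)² + (3·δb/b)²) = √(0.00281 + 0.0425) = 0.213
Q = 5.65e+05, so δQ = 0.213 × 5.65e+05 = 1.2e+05.

1.2e+05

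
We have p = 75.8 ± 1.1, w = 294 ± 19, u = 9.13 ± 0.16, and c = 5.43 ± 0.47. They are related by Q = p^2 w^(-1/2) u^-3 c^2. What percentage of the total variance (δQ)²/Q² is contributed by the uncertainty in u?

(δQ/Q)² = (2·δp/p)² + (−½·δw/w)² + (-3·δu/u)² + (2·δc/c)²
  p term: (2×0.0145)² = 0.000842
  w term: (-0.5×0.0646)² = 0.00104
  u term: (-3×0.0175)² = 0.00276
  c term: (2×0.0866)² = 0.0300
Total = 0.0346. Share from u = 0.00276/0.0346 = 0.0798.

7.98%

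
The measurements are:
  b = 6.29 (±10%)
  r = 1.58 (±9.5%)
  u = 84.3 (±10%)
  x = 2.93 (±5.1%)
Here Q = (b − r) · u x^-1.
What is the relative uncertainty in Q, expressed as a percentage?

Let w = b − r = 4.71. δw = √(δb² + δr²) = √(0.396 + 0.0225) = 0.647, so δw/w = 0.137.
Q is then a monomial in w, u, x:
δQ/Q = √((δw/w)² + (1·δu/u)² + (-1·δx/x)²) = √(0.0189 + 0.0100 + 0.00260) = 0.177

17.7%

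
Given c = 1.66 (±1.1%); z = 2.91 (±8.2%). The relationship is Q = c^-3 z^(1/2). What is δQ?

Since Q is a product/quotient, work with relative uncertainties:
  (-3·δc/c)² = (-3×0.0110)² = 0.00109;  (½·δz/z)² = (0.5×0.0820)² = 0.00168
δQ/Q = √(0.00277) = 0.0526
Q = 0.373, so δQ = 0.0526 × 0.373 = 0.0196.

0.0196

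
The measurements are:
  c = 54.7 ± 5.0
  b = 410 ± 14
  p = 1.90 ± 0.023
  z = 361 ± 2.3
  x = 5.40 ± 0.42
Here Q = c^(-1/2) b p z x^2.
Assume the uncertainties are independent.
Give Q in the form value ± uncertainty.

Products/powers → add relative errors in quadrature, weighted by exponent:
  (−½·δc/c)² = (-0.5×0.0914)² = 0.00209;  (1·δb/b)² = (1×0.0341)² = 0.00117;  (1·δp/p)² = (1×0.0121)² = 0.000147;  (1·δz/z)² = (1×0.00637)² = 4.06e-05;  (2·δx/x)² = (2×0.0778)² = 0.0242
δQ/Q = √(0.0276) = 0.166
Q = 1.11e+06, so δQ = 0.166 × 1.11e+06 = 1.84e+05.

(1.11 ± 0.184) × 10^6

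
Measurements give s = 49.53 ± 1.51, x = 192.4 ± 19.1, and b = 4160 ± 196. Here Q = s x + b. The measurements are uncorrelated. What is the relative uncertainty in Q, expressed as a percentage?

Let p = s·x = 9530. δp/p = √((1·δs/s)² + (1·δx/x)²) = √(0.000929 + 0.00985) = 0.104, so δp = 990.
Q = p + b: δQ = √(δp² + δb²) = √(9.79e+05 + 38400) = 1010
Q = 13690, so δQ/Q = 1010/13690 = 0.0737.

7.37%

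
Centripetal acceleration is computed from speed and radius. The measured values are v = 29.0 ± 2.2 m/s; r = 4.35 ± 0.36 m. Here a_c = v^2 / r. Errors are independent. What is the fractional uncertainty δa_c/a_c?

0.173

Relative error in a monomial: (δa_c/a_c)² = Σ (nᵢ · δxᵢ/xᵢ)².
  (2·δv/v)² = (2×0.0759)² = 0.0230;  (-1·δr/r)² = (-1×0.0828)² = 0.00685
δa_c/a_c = √(0.0299) = 0.173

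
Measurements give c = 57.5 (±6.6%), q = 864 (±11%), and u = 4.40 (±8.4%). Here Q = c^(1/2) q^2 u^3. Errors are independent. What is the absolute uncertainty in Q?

Relative error in a monomial: (δQ/Q)² = Σ (nᵢ · δxᵢ/xᵢ)².
  (½·δc/c)² = (0.5×0.0660)² = 0.00109;  (2·δq/q)² = (2×0.110)² = 0.0484;  (3·δu/u)² = (3×0.0840)² = 0.0635
δQ/Q = √(0.113) = 0.336
Q = 4.82e+08, so δQ = 0.336 × 4.82e+08 = 1.62e+08.

1.62e+08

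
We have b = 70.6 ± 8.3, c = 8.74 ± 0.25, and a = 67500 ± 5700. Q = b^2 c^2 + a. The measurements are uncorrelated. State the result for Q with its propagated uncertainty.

Let p = b^2·c^2 = 3.81e+05. δp/p = √((2·δb/b)² + (2·δc/c)²) = √(0.0553 + 0.00327) = 0.242, so δp = 92100.
Q = p + a: δQ = √(δp² + δa²) = √(8.49e+09 + 3.25e+07) = 92300
Q = 4.48e+05.

(4.48 ± 0.923) × 10^5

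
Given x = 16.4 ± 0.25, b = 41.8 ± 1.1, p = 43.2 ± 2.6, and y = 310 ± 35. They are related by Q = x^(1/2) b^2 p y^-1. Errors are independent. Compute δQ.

Each factor contributes (exponent × relative error)² to (δQ/Q)²:
  (½·δx/x)² = (0.5×0.0152)² = 5.81e-05;  (2·δb/b)² = (2×0.0263)² = 0.00277;  (1·δp/p)² = (1×0.0602)² = 0.00362;  (-1·δy/y)² = (-1×0.113)² = 0.0127
δQ/Q = √(0.0192) = 0.139
Q = 986, so δQ = 0.139 × 986 = 137.

137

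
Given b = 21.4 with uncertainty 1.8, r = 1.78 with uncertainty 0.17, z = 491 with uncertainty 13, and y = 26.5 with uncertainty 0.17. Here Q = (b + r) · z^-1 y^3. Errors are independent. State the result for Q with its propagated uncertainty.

Let u = b + r = 23.2. δu = √(δb² + δr²) = √(3.24 + 0.0289) = 1.81, so δu/u = 0.0780.
Q is then a monomial in u, z, y:
δQ/Q = √((δu/u)² + (-1·δz/z)² + (3·δy/y)²) = √(0.00608 + 0.000701 + 0.000370) = 0.0846
Q = 879, so δQ = 0.0846 × 879 = 74.3.

879 ± 74.3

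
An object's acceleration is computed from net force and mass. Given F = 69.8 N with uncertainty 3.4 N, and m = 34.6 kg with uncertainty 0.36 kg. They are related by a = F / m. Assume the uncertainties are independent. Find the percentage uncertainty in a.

4.98%

Relative error in a monomial: (δa/a)² = Σ (nᵢ · δxᵢ/xᵢ)².
  (1·δF/F)² = (1×0.0487)² = 0.00237;  (-1·δm/m)² = (-1×0.0104)² = 0.000108
δa/a = √(0.00248) = 0.0498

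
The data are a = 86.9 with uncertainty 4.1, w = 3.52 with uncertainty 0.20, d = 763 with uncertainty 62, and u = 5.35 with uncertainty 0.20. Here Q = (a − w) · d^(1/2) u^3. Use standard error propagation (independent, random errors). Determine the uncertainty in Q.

Let h = a − w = 83.4. δh = √(δa² + δw²) = √(16.8 + 0.0400) = 4.10, so δh/h = 0.0492.
Q is then a monomial in h, d, u:
δQ/Q = √((δh/h)² + (½·δd/d)² + (3·δu/u)²) = √(0.00242 + 0.00165 + 0.0126) = 0.129
Q = 3.53e+05, so δQ = 0.129 × 3.53e+05 = 45500.

45500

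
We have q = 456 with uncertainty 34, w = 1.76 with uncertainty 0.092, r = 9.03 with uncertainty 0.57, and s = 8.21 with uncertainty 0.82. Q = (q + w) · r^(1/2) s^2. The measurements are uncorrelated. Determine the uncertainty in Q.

20000

Let u = q + w = 458. δu = √(δq² + δw²) = √(1160 + 0.00846) = 34.0, so δu/u = 0.0743.
Q is then a monomial in u, r, s:
δQ/Q = √((δu/u)² + (½·δr/r)² + (2·δs/s)²) = √(0.00552 + 0.000996 + 0.0399) = 0.215
Q = 92700, so δQ = 0.215 × 92700 = 20000.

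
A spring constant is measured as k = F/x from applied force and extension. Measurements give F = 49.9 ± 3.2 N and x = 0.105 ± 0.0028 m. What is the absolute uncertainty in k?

33.0 N/m

Since k is a product/quotient, work with relative uncertainties:
  (1·δF/F)² = (1×0.0641)² = 0.00411;  (-1·δx/x)² = (-1×0.0267)² = 0.000711
δk/k = √(0.00482) = 0.0695
k = 475 N/m, so δk = 0.0695 × 475 = 33.0 N/m.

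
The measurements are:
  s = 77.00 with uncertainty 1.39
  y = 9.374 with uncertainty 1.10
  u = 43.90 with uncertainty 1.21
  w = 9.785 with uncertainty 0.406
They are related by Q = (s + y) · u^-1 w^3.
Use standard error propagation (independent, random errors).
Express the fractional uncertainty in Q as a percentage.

Let h = s + y = 86.37. δh = √(δs² + δy²) = √(1.93 + 1.21) = 1.77, so δh/h = 0.0205.
Q is then a monomial in h, u, w:
δQ/Q = √((δh/h)² + (-1·δu/u)² + (3·δw/w)²) = √(0.000421 + 0.000760 + 0.0155) = 0.129

12.9%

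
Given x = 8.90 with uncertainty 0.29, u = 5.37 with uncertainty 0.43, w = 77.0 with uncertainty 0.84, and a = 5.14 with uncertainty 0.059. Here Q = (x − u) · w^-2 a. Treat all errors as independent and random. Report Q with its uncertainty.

0.00306 ± 0.000456

Let h = x − u = 3.53. δh = √(δx² + δu²) = √(0.0841 + 0.185) = 0.519, so δh/h = 0.147.
Q is then a monomial in h, w, a:
δQ/Q = √((δh/h)² + (-2·δw/w)² + (1·δa/a)²) = √(0.0216 + 0.000476 + 0.000132) = 0.149
Q = 0.00306, so δQ = 0.149 × 0.00306 = 0.000456.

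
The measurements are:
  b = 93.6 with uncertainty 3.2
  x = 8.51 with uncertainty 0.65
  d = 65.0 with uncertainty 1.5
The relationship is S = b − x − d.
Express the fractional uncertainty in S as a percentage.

17.9%

For a sum/difference, combine absolute errors in quadrature:
  (δb)² = 10.2;  (δx)² = 0.423;  (δd)² = 2.25
δS = √(12.9) = 3.59
S = 20.1, so δS/S = 3.59/20.1 = 0.179.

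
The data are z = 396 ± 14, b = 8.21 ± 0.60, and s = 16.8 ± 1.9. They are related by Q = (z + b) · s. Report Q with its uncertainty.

6790 ± 803

Let u = z + b = 404. δu = √(δz² + δb²) = √(196 + 0.360) = 14.0, so δu/u = 0.0347.
Q is then a monomial in u, s:
δQ/Q = √((δu/u)² + (1·δs/s)²) = √(0.00120 + 0.0128) = 0.118
Q = 6790, so δQ = 0.118 × 6790 = 803.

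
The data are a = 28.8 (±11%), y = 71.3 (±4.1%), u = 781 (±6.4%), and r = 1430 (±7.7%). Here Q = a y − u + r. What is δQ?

270

Let p = a·y = 2050. δp/p = √((1·δa/a)² + (1·δy/y)²) = √(0.0121 + 0.00168) = 0.117, so δp = 241.
Q = p − u + r: δQ = √(δp² + δu² + δr²) = √(58100 + 2500 + 12100) = 270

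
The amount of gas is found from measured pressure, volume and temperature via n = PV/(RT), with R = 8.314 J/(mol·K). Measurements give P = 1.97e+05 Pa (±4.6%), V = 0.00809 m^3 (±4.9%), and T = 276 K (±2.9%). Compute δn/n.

0.0732

For a monomial n ∝ P, V, T^-1, fractional errors add in quadrature:
  (1·δP/P)² = (1×0.0460)² = 0.00212;  (1·δV/V)² = (1×0.0490)² = 0.00240;  (-1·δT/T)² = (-1×0.0290)² = 0.000841
δn/n = √(0.00536) = 0.0732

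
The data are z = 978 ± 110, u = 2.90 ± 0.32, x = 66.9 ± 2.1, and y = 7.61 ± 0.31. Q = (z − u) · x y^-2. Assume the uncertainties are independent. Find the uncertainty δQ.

161

Let w = z − u = 975. δw = √(δz² + δu²) = √(12100 + 0.102) = 110, so δw/w = 0.113.
Q is then a monomial in w, x, y:
δQ/Q = √((δw/w)² + (1·δx/x)² + (-2·δy/y)²) = √(0.0127 + 0.000985 + 0.00664) = 0.143
Q = 1130, so δQ = 0.143 × 1130 = 161.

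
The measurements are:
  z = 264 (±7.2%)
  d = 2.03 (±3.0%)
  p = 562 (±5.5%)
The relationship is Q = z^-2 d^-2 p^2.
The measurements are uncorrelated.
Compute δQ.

Products/powers → add relative errors in quadrature, weighted by exponent:
  (-2·δz/z)² = (-2×0.0720)² = 0.0207;  (-2·δd/d)² = (-2×0.0300)² = 0.00360;  (2·δp/p)² = (2×0.0550)² = 0.0121
δQ/Q = √(0.0364) = 0.191
Q = 1.10, so δQ = 0.191 × 1.10 = 0.210.

0.210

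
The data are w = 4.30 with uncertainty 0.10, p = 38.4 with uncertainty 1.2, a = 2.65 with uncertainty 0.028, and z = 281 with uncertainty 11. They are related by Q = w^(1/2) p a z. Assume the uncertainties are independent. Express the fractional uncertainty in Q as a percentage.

5.25%

Since Q is a product/quotient, work with relative uncertainties:
  (½·δw/w)² = (0.5×0.0233)² = 0.000135;  (1·δp/p)² = (1×0.0312)² = 0.000977;  (1·δa/a)² = (1×0.0106)² = 0.000112;  (1·δz/z)² = (1×0.0391)² = 0.00153
δQ/Q = √(0.00276) = 0.0525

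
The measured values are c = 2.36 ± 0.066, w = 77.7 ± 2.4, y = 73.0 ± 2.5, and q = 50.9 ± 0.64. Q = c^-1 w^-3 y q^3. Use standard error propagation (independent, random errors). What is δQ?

Relative error in a monomial: (δQ/Q)² = Σ (nᵢ · δxᵢ/xᵢ)².
  (-1·δc/c)² = (-1×0.0280)² = 0.000782;  (-3·δw/w)² = (-3×0.0309)² = 0.00859;  (1·δy/y)² = (1×0.0342)² = 0.00117;  (3·δq/q)² = (3×0.0126)² = 0.00142
δQ/Q = √(0.0120) = 0.109
Q = 8.70, so δQ = 0.109 × 8.70 = 0.951.

0.951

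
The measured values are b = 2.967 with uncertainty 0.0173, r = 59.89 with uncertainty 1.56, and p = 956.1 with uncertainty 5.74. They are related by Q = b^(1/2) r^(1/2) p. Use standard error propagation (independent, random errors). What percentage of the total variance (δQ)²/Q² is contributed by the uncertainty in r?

(δQ/Q)² = (½·δb/b)² + (½·δr/r)² + (1·δp/p)²
  b term: (0.5×0.00583)² = 8.5e-06
  r term: (0.5×0.0260)² = 0.000170
  p term: (1×0.00600)² = 3.6e-05
Total = 0.000214. Share from r = 0.000170/0.000214 = 0.792.

79.2%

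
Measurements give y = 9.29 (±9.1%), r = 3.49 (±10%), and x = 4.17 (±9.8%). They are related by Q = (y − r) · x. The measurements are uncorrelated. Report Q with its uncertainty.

24.2 ± 4.49

Let u = y − r = 5.80. δu = √(δy² + δr²) = √(0.715 + 0.122) = 0.915, so δu/u = 0.158.
Q is then a monomial in u, x:
δQ/Q = √((δu/u)² + (1·δx/x)²) = √(0.0249 + 0.00960) = 0.186
Q = 24.2, so δQ = 0.186 × 24.2 = 4.49.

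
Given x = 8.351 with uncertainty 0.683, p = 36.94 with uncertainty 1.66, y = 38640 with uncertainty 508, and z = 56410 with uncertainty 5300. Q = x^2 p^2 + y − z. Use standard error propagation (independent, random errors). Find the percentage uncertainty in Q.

Let w = x^2·p^2 = 95160. δw/w = √((2·δx/x)² + (2·δp/p)²) = √(0.0268 + 0.00808) = 0.187, so δw = 17800.
Q = w + y − z: δQ = √(δw² + δy² + δz²) = √(3.15e+08 + 2.58e+05 + 2.81e+07) = 18500
Q = 77390, so δQ/Q = 18500/77390 = 0.240.

24.0%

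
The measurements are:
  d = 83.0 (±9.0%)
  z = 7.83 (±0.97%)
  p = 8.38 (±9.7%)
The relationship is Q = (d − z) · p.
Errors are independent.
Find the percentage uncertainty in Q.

Let u = d − z = 75.2. δu = √(δd² + δz²) = √(55.8 + 0.00577) = 7.47, so δu/u = 0.0994.
Q is then a monomial in u, p:
δQ/Q = √((δu/u)² + (1·δp/p)²) = √(0.00988 + 0.00941) = 0.139

13.9%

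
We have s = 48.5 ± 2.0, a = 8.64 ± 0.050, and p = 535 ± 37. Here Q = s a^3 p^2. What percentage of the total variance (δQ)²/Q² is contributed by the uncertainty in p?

(δQ/Q)² = (1·δs/s)² + (3·δa/a)² + (2·δp/p)²
  s term: (1×0.0412)² = 0.00170
  a term: (3×0.00579)² = 0.000301
  p term: (2×0.0692)² = 0.0191
Total = 0.0211. Share from p = 0.0191/0.0211 = 0.905.

90.5%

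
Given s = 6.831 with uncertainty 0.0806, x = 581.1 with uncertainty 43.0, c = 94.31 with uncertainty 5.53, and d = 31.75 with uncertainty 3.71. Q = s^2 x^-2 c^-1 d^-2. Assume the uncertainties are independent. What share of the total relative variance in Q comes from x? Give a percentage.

(δQ/Q)² = (2·δs/s)² + (-2·δx/x)² + (-1·δc/c)² + (-2·δd/d)²
  s term: (2×0.0118)² = 0.000557
  x term: (-2×0.0740)² = 0.0219
  c term: (-1×0.0586)² = 0.00344
  d term: (-2×0.117)² = 0.0546
Total = 0.0805. Share from x = 0.0219/0.0805 = 0.272.

27.2%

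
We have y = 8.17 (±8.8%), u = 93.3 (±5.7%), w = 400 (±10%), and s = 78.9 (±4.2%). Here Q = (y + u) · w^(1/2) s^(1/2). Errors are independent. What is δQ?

Let h = y + u = 101. δh = √(δy² + δu²) = √(0.517 + 28.3) = 5.37, so δh/h = 0.0529.
Q is then a monomial in h, w, s:
δQ/Q = √((δh/h)² + (½·δw/w)² + (½·δs/s)²) = √(0.00280 + 0.00250 + 0.000441) = 0.0758
Q = 18000, so δQ = 0.0758 × 18000 = 1370.

1370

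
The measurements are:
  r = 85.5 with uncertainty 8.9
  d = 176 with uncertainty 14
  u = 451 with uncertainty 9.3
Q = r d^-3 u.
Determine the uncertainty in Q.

0.00185

Q is a product of powers, so relative uncertainties combine in quadrature:
  (1·δr/r)² = (1×0.104)² = 0.0108;  (-3·δd/d)² = (-3×0.0795)² = 0.0569;  (1·δu/u)² = (1×0.0206)² = 0.000425
δQ/Q = √(0.0682) = 0.261
Q = 0.00707, so δQ = 0.261 × 0.00707 = 0.00185.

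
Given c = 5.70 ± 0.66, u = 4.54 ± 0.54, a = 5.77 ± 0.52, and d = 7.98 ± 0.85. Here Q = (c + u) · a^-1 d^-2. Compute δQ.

Let w = c + u = 10.2. δw = √(δc² + δu²) = √(0.436 + 0.292) = 0.853, so δw/w = 0.0833.
Q is then a monomial in w, a, d:
δQ/Q = √((δw/w)² + (-1·δa/a)² + (-2·δd/d)²) = √(0.00694 + 0.00812 + 0.0454) = 0.246
Q = 0.0279, so δQ = 0.246 × 0.0279 = 0.00685.

0.00685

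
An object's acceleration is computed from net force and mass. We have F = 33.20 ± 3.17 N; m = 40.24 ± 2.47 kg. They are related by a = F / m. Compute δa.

a is a product of powers, so relative uncertainties combine in quadrature:
  (1·δF/F)² = (1×0.0955)² = 0.00912;  (-1·δm/m)² = (-1×0.0614)² = 0.00377
δa/a = √(0.0129) = 0.114
a = 0.8250 m/s^2, so δa = 0.114 × 0.8250 = 0.0937 m/s^2.

0.0937 m/s^2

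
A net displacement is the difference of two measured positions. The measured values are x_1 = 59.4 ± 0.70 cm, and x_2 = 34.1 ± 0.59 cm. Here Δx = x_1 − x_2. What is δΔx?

0.915 cm

Each term contributes (cᵢ δxᵢ)² to (δΔx)²:
  (δx_1)² = 0.490;  (δx_2)² = 0.348
δΔx = √(0.838) = 0.915 cm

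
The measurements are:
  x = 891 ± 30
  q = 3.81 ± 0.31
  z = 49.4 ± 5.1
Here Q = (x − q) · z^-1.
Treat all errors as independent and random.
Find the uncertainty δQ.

Let u = x − q = 887. δu = √(δx² + δq²) = √(900 + 0.0961) = 30.0, so δu/u = 0.0338.
Q is then a monomial in u, z:
δQ/Q = √((δu/u)² + (-1·δz/z)²) = √(0.00114 + 0.0107) = 0.109
Q = 18.0, so δQ = 0.109 × 18.0 = 1.95.

1.95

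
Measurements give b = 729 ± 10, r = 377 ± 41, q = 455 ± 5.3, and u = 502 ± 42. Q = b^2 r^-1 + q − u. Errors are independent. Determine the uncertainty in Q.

164

Let p = b^2·r^-1 = 1410. δp/p = √((2·δb/b)² + (-1·δr/r)²) = √(0.000753 + 0.0118) = 0.112, so δp = 158.
Q = p + q − u: δQ = √(δp² + δq² + δu²) = √(25000 + 28.1 + 1760) = 164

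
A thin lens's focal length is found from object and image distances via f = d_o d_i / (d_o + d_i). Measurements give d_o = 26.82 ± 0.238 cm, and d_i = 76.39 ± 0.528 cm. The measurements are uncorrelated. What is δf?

∂f/∂d_o = (d_i/(d_o+d_i))² = 0.548;  ∂f/∂d_i = (d_o/(d_o+d_i))² = 0.0675
δf = √((∂f/∂d_o · δd_o)² + (∂f/∂d_i · δd_i)²) = √(0.0170 + 0.00127) = 0.135 cm

0.135 cm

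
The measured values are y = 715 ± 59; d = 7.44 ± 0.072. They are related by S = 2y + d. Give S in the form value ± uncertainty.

Sums and differences: (δS)² = Σ (cᵢ δxᵢ)².
  (2·δy)² = 13900;  (δd)² = 0.00518
δS = √(13900) = 118
S = 1440.

1440 ± 118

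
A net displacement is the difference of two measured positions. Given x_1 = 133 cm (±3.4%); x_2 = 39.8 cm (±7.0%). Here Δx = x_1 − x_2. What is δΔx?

5.31 cm

Sums and differences: (δΔx)² = Σ (cᵢ δxᵢ)².
  (δx_1)² = 20.4;  (δx_2)² = 7.76
δΔx = √(28.2) = 5.31 cm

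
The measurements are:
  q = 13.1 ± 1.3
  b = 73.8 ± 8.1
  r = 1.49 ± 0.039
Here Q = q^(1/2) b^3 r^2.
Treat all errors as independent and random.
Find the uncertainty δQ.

Q is a product of powers, so relative uncertainties combine in quadrature:
  (½·δq/q)² = (0.5×0.0992)² = 0.00246;  (3·δb/b)² = (3×0.110)² = 0.108;  (2·δr/r)² = (2×0.0262)² = 0.00274
δQ/Q = √(0.114) = 0.337
Q = 3.23e+06, so δQ = 0.337 × 3.23e+06 = 1.09e+06.

1.09e+06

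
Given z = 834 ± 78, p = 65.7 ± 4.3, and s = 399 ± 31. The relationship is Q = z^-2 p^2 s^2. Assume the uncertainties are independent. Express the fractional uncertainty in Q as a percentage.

27.6%

Relative error in a monomial: (δQ/Q)² = Σ (nᵢ · δxᵢ/xᵢ)².
  (-2·δz/z)² = (-2×0.0935)² = 0.0350;  (2·δp/p)² = (2×0.0654)² = 0.0171;  (2·δs/s)² = (2×0.0777)² = 0.0241
δQ/Q = √(0.0763) = 0.276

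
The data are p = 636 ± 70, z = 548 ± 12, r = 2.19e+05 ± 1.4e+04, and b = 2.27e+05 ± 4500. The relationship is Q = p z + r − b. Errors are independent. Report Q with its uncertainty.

(3.41 ± 0.418) × 10^5

Let w = p·z = 3.49e+05. δw/w = √((1·δp/p)² + (1·δz/z)²) = √(0.0121 + 0.000480) = 0.112, so δw = 39100.
Q = w + r − b: δQ = √(δw² + δr² + δb²) = √(1.53e+09 + 1.96e+08 + 2.02e+07) = 41800
Q = 3.41e+05.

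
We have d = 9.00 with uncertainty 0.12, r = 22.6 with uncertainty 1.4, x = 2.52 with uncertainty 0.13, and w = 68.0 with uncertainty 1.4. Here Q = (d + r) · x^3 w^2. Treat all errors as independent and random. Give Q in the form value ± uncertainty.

Let u = d + r = 31.6. δu = √(δd² + δr²) = √(0.0144 + 1.96) = 1.41, so δu/u = 0.0445.
Q is then a monomial in u, x, w:
δQ/Q = √((δu/u)² + (3·δx/x)² + (2·δw/w)²) = √(0.00198 + 0.0240 + 0.00170) = 0.166
Q = 2.34e+06, so δQ = 0.166 × 2.34e+06 = 3.89e+05.

(2.34 ± 0.389) × 10^6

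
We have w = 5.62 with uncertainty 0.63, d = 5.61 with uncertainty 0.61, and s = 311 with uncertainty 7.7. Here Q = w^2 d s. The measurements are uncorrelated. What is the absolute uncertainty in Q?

For a monomial Q ∝ w^2, d, s, fractional errors add in quadrature:
  (2·δw/w)² = (2×0.112)² = 0.0503;  (1·δd/d)² = (1×0.109)² = 0.0118;  (1·δs/s)² = (1×0.0248)² = 0.000613
δQ/Q = √(0.0627) = 0.250
Q = 55100, so δQ = 0.250 × 55100 = 13800.

13800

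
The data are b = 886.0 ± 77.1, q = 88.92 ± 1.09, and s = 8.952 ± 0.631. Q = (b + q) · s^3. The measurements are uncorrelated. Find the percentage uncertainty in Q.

Let u = b + q = 974.9. δu = √(δb² + δq²) = √(5940 + 1.19) = 77.1, so δu/u = 0.0791.
Q is then a monomial in u, s:
δQ/Q = √((δu/u)² + (3·δs/s)²) = √(0.00626 + 0.0447) = 0.226

22.6%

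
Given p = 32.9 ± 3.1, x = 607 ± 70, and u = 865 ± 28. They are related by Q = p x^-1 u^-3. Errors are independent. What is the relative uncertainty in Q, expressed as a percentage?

Q is a product of powers, so relative uncertainties combine in quadrature:
  (1·δp/p)² = (1×0.0942)² = 0.00888;  (-1·δx/x)² = (-1×0.115)² = 0.0133;  (-3·δu/u)² = (-3×0.0324)² = 0.00943
δQ/Q = √(0.0316) = 0.178

17.8%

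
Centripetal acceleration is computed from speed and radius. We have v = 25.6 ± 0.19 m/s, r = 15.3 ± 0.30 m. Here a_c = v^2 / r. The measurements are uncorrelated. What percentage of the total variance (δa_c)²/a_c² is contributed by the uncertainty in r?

(δa_c/a_c)² = (2·δv/v)² + (-1·δr/r)²
  v term: (2×0.00742)² = 0.000220
  r term: (-1×0.0196)² = 0.000384
Total = 0.000605. Share from r = 0.000384/0.000605 = 0.636.

63.6%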